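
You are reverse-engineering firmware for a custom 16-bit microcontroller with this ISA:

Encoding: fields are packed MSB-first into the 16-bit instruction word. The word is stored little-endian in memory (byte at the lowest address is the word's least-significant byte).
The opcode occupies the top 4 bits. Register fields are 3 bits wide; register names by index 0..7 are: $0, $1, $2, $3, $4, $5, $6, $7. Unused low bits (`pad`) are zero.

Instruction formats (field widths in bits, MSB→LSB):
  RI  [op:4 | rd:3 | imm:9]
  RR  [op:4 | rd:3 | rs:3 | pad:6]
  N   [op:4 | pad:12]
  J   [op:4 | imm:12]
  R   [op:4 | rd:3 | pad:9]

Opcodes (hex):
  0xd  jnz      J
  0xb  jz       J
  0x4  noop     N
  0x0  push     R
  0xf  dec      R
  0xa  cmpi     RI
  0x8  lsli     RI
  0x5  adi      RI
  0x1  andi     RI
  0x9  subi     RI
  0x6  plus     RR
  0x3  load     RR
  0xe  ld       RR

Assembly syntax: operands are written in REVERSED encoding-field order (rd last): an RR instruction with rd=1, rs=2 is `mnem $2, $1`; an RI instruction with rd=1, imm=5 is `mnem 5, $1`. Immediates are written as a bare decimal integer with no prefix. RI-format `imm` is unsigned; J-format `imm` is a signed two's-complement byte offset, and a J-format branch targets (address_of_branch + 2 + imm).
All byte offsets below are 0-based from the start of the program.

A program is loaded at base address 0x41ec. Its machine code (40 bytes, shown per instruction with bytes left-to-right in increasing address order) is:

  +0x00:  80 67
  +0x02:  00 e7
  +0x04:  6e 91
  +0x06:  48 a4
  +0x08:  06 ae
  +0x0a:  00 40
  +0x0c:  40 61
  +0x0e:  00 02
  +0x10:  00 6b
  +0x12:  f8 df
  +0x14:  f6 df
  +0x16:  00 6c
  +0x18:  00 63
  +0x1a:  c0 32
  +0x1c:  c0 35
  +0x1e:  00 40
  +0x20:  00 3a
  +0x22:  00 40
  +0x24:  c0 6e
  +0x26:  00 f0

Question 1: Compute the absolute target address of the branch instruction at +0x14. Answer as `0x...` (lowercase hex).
off 0x14: read f6 df as little → 0xdff6
  op=0xdff6>>12=0xd ⇒ jnz (J)
  imm: (w>>0)&0xfff=0xff6 (s12→-10) → -10
  target = base 0x41ec + off 0x14 + 2 + imm -10 = 0x41f8

0x41f8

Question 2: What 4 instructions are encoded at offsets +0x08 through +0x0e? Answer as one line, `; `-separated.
off 0x08: read 06 ae as little → 0xae06
  opcode bits[15:12]=0xa: cmpi/RI
  rd: (w>>9)&0x7=0x7 → $7
  imm: (w>>0)&0x1ff=0x6 → 6
off 0x0a: read 00 40 as little → 0x4000
  opcode bits[15:12]=0x4: noop/N
off 0x0c: read 40 61 as little → 0x6140
  opcode bits[15:12]=0x6: plus/RR
  rd: (w>>9)&0x7=0x0 → $0
  rs: (w>>6)&0x7=0x5 → $5
off 0x0e: read 00 02 as little → 0x0200
  opcode bits[15:12]=0x0: push/R
  rd: (w>>9)&0x7=0x1 → $1

cmpi 6, $7; noop; plus $5, $0; push $1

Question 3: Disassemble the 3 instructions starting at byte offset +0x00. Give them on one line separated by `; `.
plus $6, $3; ld $4, $3; subi 366, $0

off 0x00: read 80 67 as little → 0x6780
  op=0x6780>>12=0x6 ⇒ plus (RR)
  [11:9] rd=3 = $3
  [8:6] rs=6 = $6
off 0x02: read 00 e7 as little → 0xe700
  op=0xe700>>12=0xe ⇒ ld (RR)
  [11:9] rd=3 = $3
  [8:6] rs=4 = $4
off 0x04: read 6e 91 as little → 0x916e
  op=0x916e>>12=0x9 ⇒ subi (RI)
  [11:9] rd=0 = $0
  [8:0] imm=366 = 366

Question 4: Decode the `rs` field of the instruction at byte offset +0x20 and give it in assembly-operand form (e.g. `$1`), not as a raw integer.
+0x20: 00 3a ⇒ word 0x3a00 (little)
  top 4b → 0x3 → load [RR]
  [11:9] rd=5 = $5
  [8:6] rs=0 = $0

$0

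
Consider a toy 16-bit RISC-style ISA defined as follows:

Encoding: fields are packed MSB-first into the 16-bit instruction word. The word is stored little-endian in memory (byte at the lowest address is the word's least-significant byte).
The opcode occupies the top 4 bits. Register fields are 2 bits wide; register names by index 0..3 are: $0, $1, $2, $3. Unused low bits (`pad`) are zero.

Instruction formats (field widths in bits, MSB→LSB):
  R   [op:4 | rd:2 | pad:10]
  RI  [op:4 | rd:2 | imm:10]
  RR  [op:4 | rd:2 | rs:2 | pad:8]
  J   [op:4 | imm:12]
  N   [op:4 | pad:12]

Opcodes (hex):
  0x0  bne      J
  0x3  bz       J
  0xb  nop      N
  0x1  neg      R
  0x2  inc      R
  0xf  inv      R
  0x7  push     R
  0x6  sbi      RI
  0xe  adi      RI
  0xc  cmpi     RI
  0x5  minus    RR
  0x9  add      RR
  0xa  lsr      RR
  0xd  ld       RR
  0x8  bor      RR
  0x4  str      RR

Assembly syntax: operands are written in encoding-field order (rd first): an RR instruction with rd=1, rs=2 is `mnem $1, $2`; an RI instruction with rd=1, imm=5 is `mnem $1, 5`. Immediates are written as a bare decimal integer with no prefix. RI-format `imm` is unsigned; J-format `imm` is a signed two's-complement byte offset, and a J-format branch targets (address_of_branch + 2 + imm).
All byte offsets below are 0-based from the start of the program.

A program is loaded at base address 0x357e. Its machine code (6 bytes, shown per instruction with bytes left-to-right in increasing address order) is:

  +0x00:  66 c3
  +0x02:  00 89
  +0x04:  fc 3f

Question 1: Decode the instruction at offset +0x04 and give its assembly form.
bz -4

off 0x04: read fc 3f as little → 0x3ffc
  top 4b → 0x3 → bz [J]
  [11:0] imm=4092 (s12→-4) = -4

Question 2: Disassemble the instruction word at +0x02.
@+02  little-endian(00 89) = 0x8900
  top 4b → 0x8 → bor [RR]
  rd: (w>>10)&0x3=0x2 → $2
  rs: (w>>8)&0x3=0x1 → $1

bor $2, $1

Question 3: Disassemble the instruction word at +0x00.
off 0x00: read 66 c3 as little → 0xc366
  top 4b → 0xc → cmpi [RI]
  rd: (w>>10)&0x3=0x0 → $0
  imm: (w>>0)&0x3ff=0x366 → 870

cmpi $0, 870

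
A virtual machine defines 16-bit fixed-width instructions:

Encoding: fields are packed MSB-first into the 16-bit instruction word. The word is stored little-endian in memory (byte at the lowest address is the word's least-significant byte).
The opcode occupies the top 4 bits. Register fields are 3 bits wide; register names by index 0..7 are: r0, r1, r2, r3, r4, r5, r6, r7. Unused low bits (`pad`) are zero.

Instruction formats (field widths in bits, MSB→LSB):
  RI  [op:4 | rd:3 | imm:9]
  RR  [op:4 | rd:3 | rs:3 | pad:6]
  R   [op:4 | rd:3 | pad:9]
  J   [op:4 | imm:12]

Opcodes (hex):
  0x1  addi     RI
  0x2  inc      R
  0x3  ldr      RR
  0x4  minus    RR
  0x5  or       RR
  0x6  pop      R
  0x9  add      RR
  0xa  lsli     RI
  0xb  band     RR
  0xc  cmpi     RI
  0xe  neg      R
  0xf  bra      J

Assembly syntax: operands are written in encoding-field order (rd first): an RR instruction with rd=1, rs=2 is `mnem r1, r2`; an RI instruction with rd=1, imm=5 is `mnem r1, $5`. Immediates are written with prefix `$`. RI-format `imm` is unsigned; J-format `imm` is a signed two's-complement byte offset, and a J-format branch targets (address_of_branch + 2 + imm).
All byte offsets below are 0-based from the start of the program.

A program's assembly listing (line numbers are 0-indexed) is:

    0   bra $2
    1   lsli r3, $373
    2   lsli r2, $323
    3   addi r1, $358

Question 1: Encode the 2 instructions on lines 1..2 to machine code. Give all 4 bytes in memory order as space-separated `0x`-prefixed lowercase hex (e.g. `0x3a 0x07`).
0x75 0xa7 0x43 0xa5

line 1 (lsli): pack op=0xa:4|rd=3:3|imm=373:9 = 0xa775; little→ 75 a7
line 2 (lsli): pack op=0xa:4|rd=2:3|imm=323:9 = 0xa543; little→ 43 a5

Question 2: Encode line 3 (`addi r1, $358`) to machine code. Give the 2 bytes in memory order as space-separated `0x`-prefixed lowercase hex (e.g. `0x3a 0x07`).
0x66 0x13

3. addi fields op=0x1:4|rd=1:3|imm=358:9 → word 1366h → 66 13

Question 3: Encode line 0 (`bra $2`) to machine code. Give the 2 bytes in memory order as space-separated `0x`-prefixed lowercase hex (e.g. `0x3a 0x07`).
0x02 0xf0

0. bra fields op=0xf:4|imm=2:12 → word f002h → 02 f0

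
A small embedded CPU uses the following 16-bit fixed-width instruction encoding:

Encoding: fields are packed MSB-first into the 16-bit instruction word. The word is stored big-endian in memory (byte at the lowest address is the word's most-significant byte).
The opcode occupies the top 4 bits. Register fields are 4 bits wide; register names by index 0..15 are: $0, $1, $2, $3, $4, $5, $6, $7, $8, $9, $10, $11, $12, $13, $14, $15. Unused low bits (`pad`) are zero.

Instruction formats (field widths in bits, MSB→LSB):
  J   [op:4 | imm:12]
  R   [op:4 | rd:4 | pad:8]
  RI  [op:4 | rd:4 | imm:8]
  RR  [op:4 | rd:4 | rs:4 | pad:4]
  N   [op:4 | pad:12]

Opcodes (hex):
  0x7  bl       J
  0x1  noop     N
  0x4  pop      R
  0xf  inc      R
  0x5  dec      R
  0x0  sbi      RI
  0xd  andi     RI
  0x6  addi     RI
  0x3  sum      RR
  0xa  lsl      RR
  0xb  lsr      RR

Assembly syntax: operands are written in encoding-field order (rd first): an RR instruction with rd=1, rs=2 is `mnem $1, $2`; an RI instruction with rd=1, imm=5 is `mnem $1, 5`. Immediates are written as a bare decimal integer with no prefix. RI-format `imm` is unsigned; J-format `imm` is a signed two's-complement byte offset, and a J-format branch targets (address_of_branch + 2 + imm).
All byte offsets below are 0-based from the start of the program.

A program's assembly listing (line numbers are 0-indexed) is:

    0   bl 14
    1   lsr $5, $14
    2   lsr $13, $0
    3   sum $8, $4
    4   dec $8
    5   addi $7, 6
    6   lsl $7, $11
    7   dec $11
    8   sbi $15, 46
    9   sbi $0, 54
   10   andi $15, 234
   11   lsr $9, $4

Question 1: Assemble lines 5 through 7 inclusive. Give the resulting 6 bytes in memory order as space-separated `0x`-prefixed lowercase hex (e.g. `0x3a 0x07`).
L5: addi op=0x6:4|rd=7:4|imm=6:8 ⇒ 0x6706 ⇒ big 67 06
L6: lsl op=0xa:4|rd=7:4|rs=11:4|pad=0:4 ⇒ 0xa7b0 ⇒ big a7 b0
L7: dec op=0x5:4|rd=11:4|pad=0:8 ⇒ 0x5b00 ⇒ big 5b 00

0x67 0x06 0xa7 0xb0 0x5b 0x00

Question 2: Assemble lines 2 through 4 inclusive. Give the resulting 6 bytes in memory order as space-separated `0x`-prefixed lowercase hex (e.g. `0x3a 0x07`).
line 2 (lsr): pack op=0xb:4|rd=13:4|rs=0:4|pad=0:4 = 0xbd00; big→ bd 00
line 3 (sum): pack op=0x3:4|rd=8:4|rs=4:4|pad=0:4 = 0x3840; big→ 38 40
line 4 (dec): pack op=0x5:4|rd=8:4|pad=0:8 = 0x5800; big→ 58 00

0xbd 0x00 0x38 0x40 0x58 0x00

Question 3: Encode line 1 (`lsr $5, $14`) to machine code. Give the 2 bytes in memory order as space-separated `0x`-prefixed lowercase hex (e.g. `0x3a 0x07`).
0xb5 0xe0

1. lsr fields op=0xb:4|rd=5:4|rs=14:4|pad=0:4 → word b5e0h → b5 e0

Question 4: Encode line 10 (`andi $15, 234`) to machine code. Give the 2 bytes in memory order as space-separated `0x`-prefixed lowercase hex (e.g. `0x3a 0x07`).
line 10 (andi): pack op=0xd:4|rd=15:4|imm=234:8 = 0xdfea; big→ df ea

0xdf 0xea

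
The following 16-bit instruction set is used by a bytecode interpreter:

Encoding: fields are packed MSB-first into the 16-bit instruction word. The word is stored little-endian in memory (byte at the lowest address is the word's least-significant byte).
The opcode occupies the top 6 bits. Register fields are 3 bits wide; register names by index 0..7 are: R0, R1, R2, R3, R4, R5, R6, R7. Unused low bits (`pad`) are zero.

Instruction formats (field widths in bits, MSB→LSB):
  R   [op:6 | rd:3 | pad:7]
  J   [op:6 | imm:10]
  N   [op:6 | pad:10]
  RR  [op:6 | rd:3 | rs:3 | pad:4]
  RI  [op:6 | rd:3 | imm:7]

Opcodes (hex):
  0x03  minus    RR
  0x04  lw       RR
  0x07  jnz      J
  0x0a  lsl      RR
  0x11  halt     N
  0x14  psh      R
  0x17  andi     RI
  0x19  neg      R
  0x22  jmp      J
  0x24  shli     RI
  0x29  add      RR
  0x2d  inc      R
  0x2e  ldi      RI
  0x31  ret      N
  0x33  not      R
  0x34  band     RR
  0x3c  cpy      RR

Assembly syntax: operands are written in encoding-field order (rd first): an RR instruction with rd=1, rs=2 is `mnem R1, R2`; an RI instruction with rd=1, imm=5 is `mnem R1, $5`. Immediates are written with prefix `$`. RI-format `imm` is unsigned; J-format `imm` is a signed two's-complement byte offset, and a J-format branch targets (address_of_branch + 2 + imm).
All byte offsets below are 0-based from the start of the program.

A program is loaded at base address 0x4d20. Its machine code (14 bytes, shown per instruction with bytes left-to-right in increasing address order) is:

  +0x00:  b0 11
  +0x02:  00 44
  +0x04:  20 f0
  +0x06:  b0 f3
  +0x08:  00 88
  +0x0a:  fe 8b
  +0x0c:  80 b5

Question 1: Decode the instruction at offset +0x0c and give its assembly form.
off 0x0c: read 80 b5 as little → 0xb580
  opcode bits[15:10]=0x2d: inc/R
  rd@[9:7]=0x3 ⇒ R3

inc R3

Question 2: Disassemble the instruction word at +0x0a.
jmp $-2

off 0x0a: read fe 8b as little → 0x8bfe
  opcode bits[15:10]=0x22: jmp/J
  imm@[9:0]=0x3fe (s10→-2) ⇒ $-2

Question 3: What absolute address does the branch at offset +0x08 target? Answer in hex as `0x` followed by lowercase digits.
+0x08: 00 88 ⇒ word 0x8800 (little)
  top 6b → 0x22 → jmp [J]
  [9:0] imm=0 = $0
  target = base 0x4d20 + off 0x08 + 2 + imm 0 = 0x4d2a

0x4d2a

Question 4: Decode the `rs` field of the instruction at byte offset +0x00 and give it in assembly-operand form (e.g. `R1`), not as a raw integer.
R3

+0x00: b0 11 ⇒ word 0x11b0 (little)
  top 6b → 0x4 → lw [RR]
  rd: (w>>7)&0x7=0x3 → R3
  rs: (w>>4)&0x7=0x3 → R3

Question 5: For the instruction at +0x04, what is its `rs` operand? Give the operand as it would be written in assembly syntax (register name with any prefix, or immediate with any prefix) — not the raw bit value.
R2

+0x04: 20 f0 ⇒ word 0xf020 (little)
  top 6b → 0x3c → cpy [RR]
  rd: (w>>7)&0x7=0x0 → R0
  rs: (w>>4)&0x7=0x2 → R2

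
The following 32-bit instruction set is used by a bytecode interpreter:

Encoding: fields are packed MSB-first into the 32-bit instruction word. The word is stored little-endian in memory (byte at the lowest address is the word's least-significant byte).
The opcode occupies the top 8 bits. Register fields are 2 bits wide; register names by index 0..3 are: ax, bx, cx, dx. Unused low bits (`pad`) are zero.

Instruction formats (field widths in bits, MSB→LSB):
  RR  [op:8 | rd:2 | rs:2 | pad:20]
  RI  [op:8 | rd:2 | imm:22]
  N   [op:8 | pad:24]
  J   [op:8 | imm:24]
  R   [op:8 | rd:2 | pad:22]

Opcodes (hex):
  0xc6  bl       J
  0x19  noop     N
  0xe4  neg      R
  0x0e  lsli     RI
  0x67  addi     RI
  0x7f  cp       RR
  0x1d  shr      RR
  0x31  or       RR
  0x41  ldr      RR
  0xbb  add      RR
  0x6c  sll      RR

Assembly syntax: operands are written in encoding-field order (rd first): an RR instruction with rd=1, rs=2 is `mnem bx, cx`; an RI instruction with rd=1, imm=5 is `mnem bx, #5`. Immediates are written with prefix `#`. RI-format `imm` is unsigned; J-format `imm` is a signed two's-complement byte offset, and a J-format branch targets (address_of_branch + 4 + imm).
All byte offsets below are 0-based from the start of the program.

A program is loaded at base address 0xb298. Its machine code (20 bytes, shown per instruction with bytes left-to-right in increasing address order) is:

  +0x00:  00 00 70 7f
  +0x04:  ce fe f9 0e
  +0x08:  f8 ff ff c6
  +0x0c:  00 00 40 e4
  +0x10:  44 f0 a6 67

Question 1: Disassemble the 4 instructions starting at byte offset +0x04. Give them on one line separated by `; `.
@+04  little-endian(ce fe f9 0e) = 0x0ef9fece
  top 8b → 0xe → lsli [RI]
  rd@[23:22]=0x3 ⇒ dx
  imm@[21:0]=0x39fece ⇒ #3800782
@+08  little-endian(f8 ff ff c6) = 0xc6fffff8
  top 8b → 0xc6 → bl [J]
  imm@[23:0]=0xfffff8 (s24→-8) ⇒ #-8
@+0c  little-endian(00 00 40 e4) = 0xe4400000
  top 8b → 0xe4 → neg [R]
  rd@[23:22]=0x1 ⇒ bx
@+10  little-endian(44 f0 a6 67) = 0x67a6f044
  top 8b → 0x67 → addi [RI]
  rd@[23:22]=0x2 ⇒ cx
  imm@[21:0]=0x26f044 ⇒ #2551876

lsli dx, #3800782; bl #-8; neg bx; addi cx, #2551876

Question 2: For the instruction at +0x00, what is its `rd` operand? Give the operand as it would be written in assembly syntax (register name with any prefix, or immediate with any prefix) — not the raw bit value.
bx

off 0x00: read 00 00 70 7f as little → 0x7f700000
  opcode bits[31:24]=0x7f: cp/RR
  [23:22] rd=1 = bx
  [21:20] rs=3 = dx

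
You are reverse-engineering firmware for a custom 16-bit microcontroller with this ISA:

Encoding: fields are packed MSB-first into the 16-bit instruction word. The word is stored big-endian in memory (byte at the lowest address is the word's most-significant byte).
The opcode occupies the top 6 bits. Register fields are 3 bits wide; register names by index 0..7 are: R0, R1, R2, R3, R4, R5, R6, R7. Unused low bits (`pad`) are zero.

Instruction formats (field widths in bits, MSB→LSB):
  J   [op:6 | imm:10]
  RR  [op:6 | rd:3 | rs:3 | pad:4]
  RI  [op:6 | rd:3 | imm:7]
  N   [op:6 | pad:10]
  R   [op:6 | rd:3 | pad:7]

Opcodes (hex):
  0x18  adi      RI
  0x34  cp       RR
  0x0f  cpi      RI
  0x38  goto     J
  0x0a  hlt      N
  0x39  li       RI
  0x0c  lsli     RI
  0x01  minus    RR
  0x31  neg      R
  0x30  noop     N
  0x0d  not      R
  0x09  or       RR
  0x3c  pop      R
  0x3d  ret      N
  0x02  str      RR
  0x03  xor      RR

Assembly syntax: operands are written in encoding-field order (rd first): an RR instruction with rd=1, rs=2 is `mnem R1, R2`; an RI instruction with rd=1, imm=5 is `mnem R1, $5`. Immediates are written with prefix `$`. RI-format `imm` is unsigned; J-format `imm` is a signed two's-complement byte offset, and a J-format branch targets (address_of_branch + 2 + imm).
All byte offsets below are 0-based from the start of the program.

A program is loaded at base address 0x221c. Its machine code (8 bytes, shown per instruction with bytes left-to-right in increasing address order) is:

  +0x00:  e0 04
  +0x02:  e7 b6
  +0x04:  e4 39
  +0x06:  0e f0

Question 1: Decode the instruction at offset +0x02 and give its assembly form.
li R7, $54

+0x02: e7 b6 ⇒ word 0xe7b6 (big)
  top 6b → 0x39 → li [RI]
  [9:7] rd=7 = R7
  [6:0] imm=54 = $54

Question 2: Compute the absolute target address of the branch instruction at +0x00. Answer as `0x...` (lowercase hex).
0x2222

+0x00: e0 04 ⇒ word 0xe004 (big)
  top 6b → 0x38 → goto [J]
  imm@[9:0]=0x4 ⇒ $4
  target = base 0x221c + off 0x00 + 2 + imm 4 = 0x2222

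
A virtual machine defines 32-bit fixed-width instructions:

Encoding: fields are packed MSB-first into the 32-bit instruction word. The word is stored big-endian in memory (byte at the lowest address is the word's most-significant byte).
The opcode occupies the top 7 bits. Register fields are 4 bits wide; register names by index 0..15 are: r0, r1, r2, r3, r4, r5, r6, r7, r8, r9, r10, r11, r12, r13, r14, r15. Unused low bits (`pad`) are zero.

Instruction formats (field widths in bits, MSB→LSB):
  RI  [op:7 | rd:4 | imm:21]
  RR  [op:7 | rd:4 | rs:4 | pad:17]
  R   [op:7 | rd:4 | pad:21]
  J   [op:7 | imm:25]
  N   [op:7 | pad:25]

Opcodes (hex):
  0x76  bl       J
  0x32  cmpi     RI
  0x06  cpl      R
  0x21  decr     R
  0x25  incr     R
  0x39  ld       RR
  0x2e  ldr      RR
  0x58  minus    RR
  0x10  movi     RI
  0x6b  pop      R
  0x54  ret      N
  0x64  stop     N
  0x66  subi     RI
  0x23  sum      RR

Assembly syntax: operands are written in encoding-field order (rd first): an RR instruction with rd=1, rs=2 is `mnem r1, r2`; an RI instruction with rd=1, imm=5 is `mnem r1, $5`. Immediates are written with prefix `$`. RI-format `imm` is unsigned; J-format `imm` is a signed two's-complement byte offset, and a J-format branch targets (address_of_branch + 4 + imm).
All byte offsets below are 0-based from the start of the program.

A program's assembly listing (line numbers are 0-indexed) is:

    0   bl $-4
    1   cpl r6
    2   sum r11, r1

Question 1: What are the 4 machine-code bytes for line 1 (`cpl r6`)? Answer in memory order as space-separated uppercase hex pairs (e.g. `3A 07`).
L1: cpl op=0x6:7|rd=6:4|pad=0:21 ⇒ 0x0cc00000 ⇒ big 0c c0 00 00

0C C0 00 00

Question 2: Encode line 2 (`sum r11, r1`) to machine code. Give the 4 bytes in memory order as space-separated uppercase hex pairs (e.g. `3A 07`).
47 62 00 00

L2: sum op=0x23:7|rd=11:4|rs=1:4|pad=0:17 ⇒ 0x47620000 ⇒ big 47 62 00 00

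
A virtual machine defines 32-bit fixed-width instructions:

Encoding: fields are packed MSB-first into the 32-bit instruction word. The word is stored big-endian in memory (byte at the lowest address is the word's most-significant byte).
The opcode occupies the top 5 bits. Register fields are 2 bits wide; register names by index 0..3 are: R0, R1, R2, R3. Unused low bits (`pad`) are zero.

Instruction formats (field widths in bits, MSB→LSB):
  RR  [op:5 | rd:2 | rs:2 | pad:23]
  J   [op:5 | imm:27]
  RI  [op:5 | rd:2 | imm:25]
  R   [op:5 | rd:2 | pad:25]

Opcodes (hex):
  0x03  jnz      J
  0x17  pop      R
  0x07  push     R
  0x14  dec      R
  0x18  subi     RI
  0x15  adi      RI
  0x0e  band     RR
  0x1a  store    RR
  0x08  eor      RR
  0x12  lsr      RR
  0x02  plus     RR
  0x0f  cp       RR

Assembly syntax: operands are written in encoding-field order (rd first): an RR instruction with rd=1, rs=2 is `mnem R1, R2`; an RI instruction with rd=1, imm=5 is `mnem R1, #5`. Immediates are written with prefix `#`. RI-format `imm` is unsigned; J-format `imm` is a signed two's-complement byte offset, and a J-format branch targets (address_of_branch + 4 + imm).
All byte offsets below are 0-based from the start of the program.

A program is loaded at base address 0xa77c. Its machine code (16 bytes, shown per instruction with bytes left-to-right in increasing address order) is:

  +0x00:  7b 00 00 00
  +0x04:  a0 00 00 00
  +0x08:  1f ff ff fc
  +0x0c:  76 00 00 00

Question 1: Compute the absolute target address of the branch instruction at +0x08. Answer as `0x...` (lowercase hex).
0xa784

[08] 1f ff ff fc → 0x1ffffffc
  top 5b → 0x3 → jnz [J]
  imm: (w>>0)&0x7ffffff=0x7fffffc (s27→-4) → #-4
  target = base 0xa77c + off 0x08 + 4 + imm -4 = 0xa784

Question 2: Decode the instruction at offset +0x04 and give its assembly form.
off 0x04: read a0 00 00 00 as big → 0xa0000000
  top 5b → 0x14 → dec [R]
  rd@[26:25]=0x0 ⇒ R0

dec R0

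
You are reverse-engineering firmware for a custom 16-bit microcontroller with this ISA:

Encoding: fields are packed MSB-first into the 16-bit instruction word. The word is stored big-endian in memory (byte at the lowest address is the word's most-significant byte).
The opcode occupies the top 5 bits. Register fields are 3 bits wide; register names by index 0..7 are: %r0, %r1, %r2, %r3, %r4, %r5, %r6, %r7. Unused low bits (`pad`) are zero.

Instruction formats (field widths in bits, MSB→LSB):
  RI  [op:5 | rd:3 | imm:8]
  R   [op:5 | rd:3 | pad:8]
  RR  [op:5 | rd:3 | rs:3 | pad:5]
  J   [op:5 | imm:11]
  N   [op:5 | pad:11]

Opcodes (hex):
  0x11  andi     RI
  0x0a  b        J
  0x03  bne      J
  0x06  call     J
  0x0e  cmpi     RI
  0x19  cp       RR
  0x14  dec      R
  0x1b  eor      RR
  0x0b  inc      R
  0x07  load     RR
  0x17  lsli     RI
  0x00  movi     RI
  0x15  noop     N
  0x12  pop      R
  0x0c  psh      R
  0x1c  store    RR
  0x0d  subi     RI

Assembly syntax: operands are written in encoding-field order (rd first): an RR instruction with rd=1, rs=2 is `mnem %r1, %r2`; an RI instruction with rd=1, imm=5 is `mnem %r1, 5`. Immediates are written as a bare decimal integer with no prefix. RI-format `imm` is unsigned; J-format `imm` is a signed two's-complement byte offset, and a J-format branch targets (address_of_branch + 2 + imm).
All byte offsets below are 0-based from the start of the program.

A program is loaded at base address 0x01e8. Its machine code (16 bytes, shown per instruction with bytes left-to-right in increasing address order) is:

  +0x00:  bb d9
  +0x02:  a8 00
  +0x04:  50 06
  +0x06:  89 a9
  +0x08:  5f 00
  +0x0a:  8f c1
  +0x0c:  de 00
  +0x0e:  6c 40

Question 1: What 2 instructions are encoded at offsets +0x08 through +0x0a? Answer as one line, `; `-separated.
+0x08: 5f 00 ⇒ word 0x5f00 (big)
  top 5b → 0xb → inc [R]
  rd@[10:8]=0x7 ⇒ %r7
+0x0a: 8f c1 ⇒ word 0x8fc1 (big)
  top 5b → 0x11 → andi [RI]
  rd@[10:8]=0x7 ⇒ %r7
  imm@[7:0]=0xc1 ⇒ 193

inc %r7; andi %r7, 193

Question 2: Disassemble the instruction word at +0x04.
b 6

+0x04: 50 06 ⇒ word 0x5006 (big)
  top 5b → 0xa → b [J]
  [10:0] imm=6 = 6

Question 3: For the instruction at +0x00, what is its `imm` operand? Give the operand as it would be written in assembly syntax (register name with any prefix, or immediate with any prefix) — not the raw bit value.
[00] bb d9 → 0xbbd9
  top 5b → 0x17 → lsli [RI]
  rd@[10:8]=0x3 ⇒ %r3
  imm@[7:0]=0xd9 ⇒ 217

217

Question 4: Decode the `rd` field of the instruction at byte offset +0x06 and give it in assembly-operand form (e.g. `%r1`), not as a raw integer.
%r1

[06] 89 a9 → 0x89a9
  top 5b → 0x11 → andi [RI]
  rd: (w>>8)&0x7=0x1 → %r1
  imm: (w>>0)&0xff=0xa9 → 169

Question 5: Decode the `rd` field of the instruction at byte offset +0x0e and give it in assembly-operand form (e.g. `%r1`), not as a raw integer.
%r4

off 0x0e: read 6c 40 as big → 0x6c40
  opcode bits[15:11]=0xd: subi/RI
  [10:8] rd=4 = %r4
  [7:0] imm=64 = 64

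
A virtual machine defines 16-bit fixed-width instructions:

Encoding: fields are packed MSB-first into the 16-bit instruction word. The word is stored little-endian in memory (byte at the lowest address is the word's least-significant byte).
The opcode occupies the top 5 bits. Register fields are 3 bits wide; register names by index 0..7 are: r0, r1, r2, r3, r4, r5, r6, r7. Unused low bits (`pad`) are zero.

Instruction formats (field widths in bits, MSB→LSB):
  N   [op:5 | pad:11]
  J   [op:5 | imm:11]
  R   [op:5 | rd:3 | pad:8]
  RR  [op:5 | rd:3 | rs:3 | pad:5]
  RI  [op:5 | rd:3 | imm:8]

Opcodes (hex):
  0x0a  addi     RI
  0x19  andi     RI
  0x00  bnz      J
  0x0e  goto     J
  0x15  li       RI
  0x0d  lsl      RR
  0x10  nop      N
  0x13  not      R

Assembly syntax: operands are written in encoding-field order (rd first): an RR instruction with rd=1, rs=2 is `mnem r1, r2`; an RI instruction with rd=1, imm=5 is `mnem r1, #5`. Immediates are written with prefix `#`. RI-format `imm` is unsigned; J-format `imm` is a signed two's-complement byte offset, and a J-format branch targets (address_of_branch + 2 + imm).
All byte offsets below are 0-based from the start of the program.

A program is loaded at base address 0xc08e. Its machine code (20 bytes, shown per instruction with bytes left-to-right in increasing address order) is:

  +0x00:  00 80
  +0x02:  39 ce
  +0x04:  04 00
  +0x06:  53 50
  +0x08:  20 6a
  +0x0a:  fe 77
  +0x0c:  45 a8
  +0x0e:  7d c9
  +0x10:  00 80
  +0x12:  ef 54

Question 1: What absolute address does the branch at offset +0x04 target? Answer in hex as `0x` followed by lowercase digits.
+0x04: 04 00 ⇒ word 0x0004 (little)
  top 5b → 0x0 → bnz [J]
  imm@[10:0]=0x4 ⇒ #4
  target = base 0xc08e + off 0x04 + 2 + imm 4 = 0xc098

0xc098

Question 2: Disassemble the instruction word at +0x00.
+0x00: 00 80 ⇒ word 0x8000 (little)
  op=0x8000>>11=0x10 ⇒ nop (N)

nop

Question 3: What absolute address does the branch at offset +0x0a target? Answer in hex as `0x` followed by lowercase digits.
@+0a  little-endian(fe 77) = 0x77fe
  opcode bits[15:11]=0xe: goto/J
  imm@[10:0]=0x7fe (s11→-2) ⇒ #-2
  target = base 0xc08e + off 0x0a + 2 + imm -2 = 0xc098

0xc098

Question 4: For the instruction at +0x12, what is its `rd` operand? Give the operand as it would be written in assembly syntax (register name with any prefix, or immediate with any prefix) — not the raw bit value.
r4

@+12  little-endian(ef 54) = 0x54ef
  top 5b → 0xa → addi [RI]
  [10:8] rd=4 = r4
  [7:0] imm=239 = #239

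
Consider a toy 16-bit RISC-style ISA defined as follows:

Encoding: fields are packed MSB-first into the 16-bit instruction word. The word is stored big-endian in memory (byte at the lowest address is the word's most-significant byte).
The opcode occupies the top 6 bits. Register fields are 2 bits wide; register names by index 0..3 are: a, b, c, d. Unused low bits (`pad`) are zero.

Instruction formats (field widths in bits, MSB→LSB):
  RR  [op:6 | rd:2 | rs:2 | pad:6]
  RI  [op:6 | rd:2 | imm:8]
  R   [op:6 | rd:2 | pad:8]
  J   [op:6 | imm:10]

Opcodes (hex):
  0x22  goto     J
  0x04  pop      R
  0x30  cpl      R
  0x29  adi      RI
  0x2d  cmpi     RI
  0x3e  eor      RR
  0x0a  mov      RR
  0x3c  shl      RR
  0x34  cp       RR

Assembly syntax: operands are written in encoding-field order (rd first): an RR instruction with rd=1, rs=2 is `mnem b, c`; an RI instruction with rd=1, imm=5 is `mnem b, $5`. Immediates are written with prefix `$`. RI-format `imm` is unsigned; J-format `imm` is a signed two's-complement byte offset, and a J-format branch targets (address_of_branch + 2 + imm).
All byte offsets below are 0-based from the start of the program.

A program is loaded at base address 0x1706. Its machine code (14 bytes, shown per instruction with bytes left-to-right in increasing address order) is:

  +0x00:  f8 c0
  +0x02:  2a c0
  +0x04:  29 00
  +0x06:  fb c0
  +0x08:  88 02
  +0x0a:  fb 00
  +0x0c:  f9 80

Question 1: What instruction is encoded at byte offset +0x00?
eor a, d

[00] f8 c0 → 0xf8c0
  op=0xf8c0>>10=0x3e ⇒ eor (RR)
  rd@[9:8]=0x0 ⇒ a
  rs@[7:6]=0x3 ⇒ d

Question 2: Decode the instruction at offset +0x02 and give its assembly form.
+0x02: 2a c0 ⇒ word 0x2ac0 (big)
  op=0x2ac0>>10=0xa ⇒ mov (RR)
  rd: (w>>8)&0x3=0x2 → c
  rs: (w>>6)&0x3=0x3 → d

mov c, d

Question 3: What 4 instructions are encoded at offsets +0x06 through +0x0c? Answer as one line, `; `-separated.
+0x06: fb c0 ⇒ word 0xfbc0 (big)
  top 6b → 0x3e → eor [RR]
  [9:8] rd=3 = d
  [7:6] rs=3 = d
+0x08: 88 02 ⇒ word 0x8802 (big)
  top 6b → 0x22 → goto [J]
  [9:0] imm=2 = $2
+0x0a: fb 00 ⇒ word 0xfb00 (big)
  top 6b → 0x3e → eor [RR]
  [9:8] rd=3 = d
  [7:6] rs=0 = a
+0x0c: f9 80 ⇒ word 0xf980 (big)
  top 6b → 0x3e → eor [RR]
  [9:8] rd=1 = b
  [7:6] rs=2 = c

eor d, d; goto $2; eor d, a; eor b, c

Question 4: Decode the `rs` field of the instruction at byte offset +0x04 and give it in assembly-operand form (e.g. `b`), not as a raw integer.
+0x04: 29 00 ⇒ word 0x2900 (big)
  opcode bits[15:10]=0xa: mov/RR
  rd: (w>>8)&0x3=0x1 → b
  rs: (w>>6)&0x3=0x0 → a

a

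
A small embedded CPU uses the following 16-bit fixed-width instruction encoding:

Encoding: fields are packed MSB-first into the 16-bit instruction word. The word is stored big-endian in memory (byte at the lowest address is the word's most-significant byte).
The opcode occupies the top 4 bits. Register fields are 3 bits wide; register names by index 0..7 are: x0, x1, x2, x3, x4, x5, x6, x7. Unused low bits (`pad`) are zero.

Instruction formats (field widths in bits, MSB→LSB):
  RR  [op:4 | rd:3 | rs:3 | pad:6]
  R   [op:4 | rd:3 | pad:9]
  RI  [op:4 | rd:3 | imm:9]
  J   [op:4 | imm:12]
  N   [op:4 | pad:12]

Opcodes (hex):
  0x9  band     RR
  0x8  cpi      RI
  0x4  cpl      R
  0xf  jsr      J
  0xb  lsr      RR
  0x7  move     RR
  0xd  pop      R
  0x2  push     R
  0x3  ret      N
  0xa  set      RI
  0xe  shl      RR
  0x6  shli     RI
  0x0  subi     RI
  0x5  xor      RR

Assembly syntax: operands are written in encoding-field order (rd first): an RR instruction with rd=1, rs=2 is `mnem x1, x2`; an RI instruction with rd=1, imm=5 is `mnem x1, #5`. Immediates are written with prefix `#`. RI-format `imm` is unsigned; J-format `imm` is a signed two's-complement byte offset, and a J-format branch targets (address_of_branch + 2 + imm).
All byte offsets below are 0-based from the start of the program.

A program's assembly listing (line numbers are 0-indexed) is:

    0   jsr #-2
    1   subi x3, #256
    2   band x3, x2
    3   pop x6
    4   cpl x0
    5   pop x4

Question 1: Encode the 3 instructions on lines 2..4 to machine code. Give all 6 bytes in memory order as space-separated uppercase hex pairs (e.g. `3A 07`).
line 2 (band): pack op=0x9:4|rd=3:3|rs=2:3|pad=0:6 = 0x9680; big→ 96 80
line 3 (pop): pack op=0xd:4|rd=6:3|pad=0:9 = 0xdc00; big→ dc 00
line 4 (cpl): pack op=0x4:4|rd=0:3|pad=0:9 = 0x4000; big→ 40 00

96 80 DC 00 40 00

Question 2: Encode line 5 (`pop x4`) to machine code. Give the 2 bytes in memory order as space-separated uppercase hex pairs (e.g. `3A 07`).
D8 00

line 5 (pop): pack op=0xd:4|rd=4:3|pad=0:9 = 0xd800; big→ d8 00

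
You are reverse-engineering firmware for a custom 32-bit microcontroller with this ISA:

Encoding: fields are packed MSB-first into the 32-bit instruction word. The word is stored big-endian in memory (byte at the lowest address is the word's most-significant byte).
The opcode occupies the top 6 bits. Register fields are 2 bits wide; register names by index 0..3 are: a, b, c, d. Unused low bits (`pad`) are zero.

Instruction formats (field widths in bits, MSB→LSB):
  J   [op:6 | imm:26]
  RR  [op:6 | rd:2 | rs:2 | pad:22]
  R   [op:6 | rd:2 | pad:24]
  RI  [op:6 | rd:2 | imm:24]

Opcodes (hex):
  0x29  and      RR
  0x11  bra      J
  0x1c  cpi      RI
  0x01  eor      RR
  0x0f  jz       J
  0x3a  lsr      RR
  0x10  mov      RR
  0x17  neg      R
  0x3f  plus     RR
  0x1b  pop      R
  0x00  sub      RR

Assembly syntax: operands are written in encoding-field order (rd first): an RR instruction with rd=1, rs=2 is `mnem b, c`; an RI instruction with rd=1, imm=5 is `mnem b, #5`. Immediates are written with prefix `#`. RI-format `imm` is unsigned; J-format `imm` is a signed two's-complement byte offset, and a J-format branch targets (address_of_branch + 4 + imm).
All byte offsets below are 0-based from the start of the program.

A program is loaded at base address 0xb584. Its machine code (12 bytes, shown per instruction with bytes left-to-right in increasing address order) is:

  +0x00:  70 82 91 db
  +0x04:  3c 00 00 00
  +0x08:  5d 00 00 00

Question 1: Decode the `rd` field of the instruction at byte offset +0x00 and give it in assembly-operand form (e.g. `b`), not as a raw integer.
a

@+00  big-endian(70 82 91 db) = 0x708291db
  top 6b → 0x1c → cpi [RI]
  [25:24] rd=0 = a
  [23:0] imm=8557019 = #8557019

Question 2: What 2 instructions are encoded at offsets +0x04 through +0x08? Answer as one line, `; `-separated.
off 0x04: read 3c 00 00 00 as big → 0x3c000000
  opcode bits[31:26]=0xf: jz/J
  imm: (w>>0)&0x3ffffff=0x0 → #0
off 0x08: read 5d 00 00 00 as big → 0x5d000000
  opcode bits[31:26]=0x17: neg/R
  rd: (w>>24)&0x3=0x1 → b

jz #0; neg b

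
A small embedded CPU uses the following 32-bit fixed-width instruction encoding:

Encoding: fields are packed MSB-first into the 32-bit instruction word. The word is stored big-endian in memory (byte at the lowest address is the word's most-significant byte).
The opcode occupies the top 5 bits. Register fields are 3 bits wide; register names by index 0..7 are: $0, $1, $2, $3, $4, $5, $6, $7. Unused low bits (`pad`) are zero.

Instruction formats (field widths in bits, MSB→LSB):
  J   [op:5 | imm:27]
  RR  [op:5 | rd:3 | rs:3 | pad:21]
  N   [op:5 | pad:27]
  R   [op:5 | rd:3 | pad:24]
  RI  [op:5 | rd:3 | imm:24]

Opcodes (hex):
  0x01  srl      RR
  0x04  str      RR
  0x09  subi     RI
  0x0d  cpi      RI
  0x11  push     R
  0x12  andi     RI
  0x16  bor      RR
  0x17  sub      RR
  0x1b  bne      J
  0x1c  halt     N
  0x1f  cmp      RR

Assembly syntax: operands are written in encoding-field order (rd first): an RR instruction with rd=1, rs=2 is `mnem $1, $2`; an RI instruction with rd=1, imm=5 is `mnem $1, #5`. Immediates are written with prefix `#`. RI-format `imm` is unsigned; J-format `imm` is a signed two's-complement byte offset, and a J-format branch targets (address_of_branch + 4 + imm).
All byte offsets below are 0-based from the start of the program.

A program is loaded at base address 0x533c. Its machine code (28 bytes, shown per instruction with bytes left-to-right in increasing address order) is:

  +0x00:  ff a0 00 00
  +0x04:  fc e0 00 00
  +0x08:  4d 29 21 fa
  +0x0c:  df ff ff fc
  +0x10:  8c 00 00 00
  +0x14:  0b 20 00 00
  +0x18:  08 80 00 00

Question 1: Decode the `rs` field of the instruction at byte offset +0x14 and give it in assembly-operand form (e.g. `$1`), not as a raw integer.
$1

[14] 0b 20 00 00 → 0x0b200000
  op=0x0b200000>>27=0x1 ⇒ srl (RR)
  rd@[26:24]=0x3 ⇒ $3
  rs@[23:21]=0x1 ⇒ $1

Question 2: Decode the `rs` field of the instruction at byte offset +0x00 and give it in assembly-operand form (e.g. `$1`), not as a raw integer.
[00] ff a0 00 00 → 0xffa00000
  op=0xffa00000>>27=0x1f ⇒ cmp (RR)
  rd: (w>>24)&0x7=0x7 → $7
  rs: (w>>21)&0x7=0x5 → $5

$5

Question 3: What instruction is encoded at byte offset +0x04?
[04] fc e0 00 00 → 0xfce00000
  top 5b → 0x1f → cmp [RR]
  rd@[26:24]=0x4 ⇒ $4
  rs@[23:21]=0x7 ⇒ $7

cmp $4, $7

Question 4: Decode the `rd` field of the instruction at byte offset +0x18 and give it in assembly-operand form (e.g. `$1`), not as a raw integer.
off 0x18: read 08 80 00 00 as big → 0x08800000
  top 5b → 0x1 → srl [RR]
  [26:24] rd=0 = $0
  [23:21] rs=4 = $4

$0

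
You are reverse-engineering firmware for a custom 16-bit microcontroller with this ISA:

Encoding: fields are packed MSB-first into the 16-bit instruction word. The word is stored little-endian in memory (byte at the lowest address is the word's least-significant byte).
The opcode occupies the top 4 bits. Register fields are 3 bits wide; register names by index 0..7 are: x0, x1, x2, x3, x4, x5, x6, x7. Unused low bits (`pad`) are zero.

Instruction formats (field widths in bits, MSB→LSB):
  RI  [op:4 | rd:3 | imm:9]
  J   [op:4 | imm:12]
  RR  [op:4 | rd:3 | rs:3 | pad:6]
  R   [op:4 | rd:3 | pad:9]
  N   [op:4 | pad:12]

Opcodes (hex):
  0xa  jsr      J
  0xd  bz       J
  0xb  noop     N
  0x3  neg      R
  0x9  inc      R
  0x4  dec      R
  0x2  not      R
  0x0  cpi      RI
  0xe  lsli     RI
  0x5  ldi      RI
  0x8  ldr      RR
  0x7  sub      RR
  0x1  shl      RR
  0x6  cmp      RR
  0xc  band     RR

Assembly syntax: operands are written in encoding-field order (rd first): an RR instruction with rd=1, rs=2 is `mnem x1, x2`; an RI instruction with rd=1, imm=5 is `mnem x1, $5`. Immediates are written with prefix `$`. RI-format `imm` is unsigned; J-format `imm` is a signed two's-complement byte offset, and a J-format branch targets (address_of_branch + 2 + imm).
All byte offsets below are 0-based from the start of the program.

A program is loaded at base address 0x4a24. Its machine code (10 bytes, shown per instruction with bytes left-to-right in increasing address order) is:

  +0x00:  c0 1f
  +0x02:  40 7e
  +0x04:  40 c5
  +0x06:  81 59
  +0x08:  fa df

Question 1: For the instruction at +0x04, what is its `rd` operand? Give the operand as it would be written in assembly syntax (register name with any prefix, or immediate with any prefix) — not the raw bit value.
+0x04: 40 c5 ⇒ word 0xc540 (little)
  opcode bits[15:12]=0xc: band/RR
  rd: (w>>9)&0x7=0x2 → x2
  rs: (w>>6)&0x7=0x5 → x5

x2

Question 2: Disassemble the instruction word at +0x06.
ldi x4, $385

off 0x06: read 81 59 as little → 0x5981
  top 4b → 0x5 → ldi [RI]
  rd: (w>>9)&0x7=0x4 → x4
  imm: (w>>0)&0x1ff=0x181 → $385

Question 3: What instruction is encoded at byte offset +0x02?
[02] 40 7e → 0x7e40
  opcode bits[15:12]=0x7: sub/RR
  rd@[11:9]=0x7 ⇒ x7
  rs@[8:6]=0x1 ⇒ x1

sub x7, x1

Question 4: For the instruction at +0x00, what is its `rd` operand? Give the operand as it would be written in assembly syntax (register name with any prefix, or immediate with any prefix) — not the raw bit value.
x7

[00] c0 1f → 0x1fc0
  top 4b → 0x1 → shl [RR]
  rd: (w>>9)&0x7=0x7 → x7
  rs: (w>>6)&0x7=0x7 → x7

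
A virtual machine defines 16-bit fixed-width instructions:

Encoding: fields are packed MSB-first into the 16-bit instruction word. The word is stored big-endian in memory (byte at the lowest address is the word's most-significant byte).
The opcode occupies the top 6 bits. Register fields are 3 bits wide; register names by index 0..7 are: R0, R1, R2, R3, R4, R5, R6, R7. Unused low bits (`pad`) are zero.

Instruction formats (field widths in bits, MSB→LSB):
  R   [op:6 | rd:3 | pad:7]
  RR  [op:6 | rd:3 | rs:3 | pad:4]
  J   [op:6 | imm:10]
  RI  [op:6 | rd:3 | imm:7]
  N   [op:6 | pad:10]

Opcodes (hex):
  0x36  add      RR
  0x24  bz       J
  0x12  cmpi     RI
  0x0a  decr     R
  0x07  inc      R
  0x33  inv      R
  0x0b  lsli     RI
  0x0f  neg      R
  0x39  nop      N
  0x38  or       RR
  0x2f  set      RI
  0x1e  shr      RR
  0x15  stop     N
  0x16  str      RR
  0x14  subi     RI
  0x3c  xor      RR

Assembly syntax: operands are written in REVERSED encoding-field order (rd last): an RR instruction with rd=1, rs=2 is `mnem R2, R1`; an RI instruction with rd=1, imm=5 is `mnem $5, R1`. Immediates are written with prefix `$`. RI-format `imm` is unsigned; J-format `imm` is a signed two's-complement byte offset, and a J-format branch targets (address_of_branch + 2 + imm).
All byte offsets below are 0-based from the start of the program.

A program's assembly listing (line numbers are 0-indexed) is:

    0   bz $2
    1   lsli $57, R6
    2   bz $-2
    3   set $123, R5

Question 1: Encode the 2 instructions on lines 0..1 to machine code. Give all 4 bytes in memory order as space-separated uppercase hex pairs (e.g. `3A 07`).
90 02 2F 39

L0: bz op=0x24:6|imm=2:10 ⇒ 0x9002 ⇒ big 90 02
L1: lsli op=0xb:6|rd=6:3|imm=57:7 ⇒ 0x2f39 ⇒ big 2f 39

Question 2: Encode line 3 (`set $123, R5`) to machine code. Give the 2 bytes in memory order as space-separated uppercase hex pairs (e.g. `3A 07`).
BE FB

L3: set op=0x2f:6|rd=5:3|imm=123:7 ⇒ 0xbefb ⇒ big be fb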